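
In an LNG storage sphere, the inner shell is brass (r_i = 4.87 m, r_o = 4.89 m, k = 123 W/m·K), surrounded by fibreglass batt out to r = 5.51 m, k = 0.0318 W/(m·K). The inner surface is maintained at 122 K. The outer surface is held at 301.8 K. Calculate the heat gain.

Resistance network (inner→outer):
  R_brass = (1/4.87 − 1/4.89)/(4πk) = 8.398×10^-4/(4π·123) = 5.433×10^-7 K/W
  R_fibreglass batt = (1/4.89 − 1/5.51)/(4πk) = 0.02301/(4π·0.0318) = 0.05758 K/W
ΣR = 5.433×10^-7 + 0.05758 = 0.05758 K/W
Q = ΔT/ΣR = (122 K − 301.8 K)/0.05758 = -3120 W
(Negative Q ⇒ heat flows inward; heat gain = 3120 W.)

Q = 3120 W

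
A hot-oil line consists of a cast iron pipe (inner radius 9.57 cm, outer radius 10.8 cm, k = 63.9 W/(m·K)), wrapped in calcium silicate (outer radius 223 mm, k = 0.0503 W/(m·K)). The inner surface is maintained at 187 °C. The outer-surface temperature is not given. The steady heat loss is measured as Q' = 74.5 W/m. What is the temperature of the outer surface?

Series resistances:
  R'_cast iron = ln(0.108/0.0957)/(2πk) = 0.1209/(2π·63.9) = 3.012×10^-4 m·K/W
  R'_calcium silicate = ln(0.223/0.108)/(2πk) = 0.7250/(2π·0.0503) = 2.294 m·K/W
ΣR = 2.294 m·K/W
ΔT = Q'·ΣR = 74.5 × 2.294 = 170.9 K
Heat flows outward, so T_out = T_in − ΔT = 187 − 170.9 = 16.1 °C

T_out = 16.1 °C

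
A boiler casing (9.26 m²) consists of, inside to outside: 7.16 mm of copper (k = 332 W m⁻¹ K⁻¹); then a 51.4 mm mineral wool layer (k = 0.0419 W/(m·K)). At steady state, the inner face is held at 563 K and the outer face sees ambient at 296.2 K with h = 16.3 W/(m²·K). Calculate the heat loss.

Treat each layer as a resistance in series:
  R_copper = L/(kA) = 0.00716/(332·9.26) = 2.329×10^-6 K/W
  R_mineral wool = L/(kA) = 0.0514/(0.0419·9.26) = 0.1325 K/W
  R_conv,out = 1/(hA) = 1/(16.3·9.26) = 0.006625 K/W
ΣR = 2.329×10^-6 + 0.1325 + 0.006625 = 0.1391 K/W
Q = ΔT/ΣR = (563 K − 296.2 K)/0.1391 = 1920 W

Q = 1920 W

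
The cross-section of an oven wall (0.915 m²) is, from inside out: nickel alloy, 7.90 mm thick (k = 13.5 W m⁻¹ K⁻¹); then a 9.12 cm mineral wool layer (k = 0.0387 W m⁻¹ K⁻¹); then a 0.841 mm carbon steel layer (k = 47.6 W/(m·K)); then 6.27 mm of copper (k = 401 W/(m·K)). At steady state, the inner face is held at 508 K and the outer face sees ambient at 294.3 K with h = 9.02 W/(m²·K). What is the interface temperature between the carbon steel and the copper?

Series thermal resistances, inner to outer:
  R_nickel alloy = L/(kA) = 0.00790/(13.5·0.915) = 6.395×10^-4 K/W
  R_mineral wool = L/(kA) = 0.0912/(0.0387·0.915) = 2.576 K/W
  R_carbon steel = L/(kA) = 8.41×10^-4/(47.6·0.915) = 1.931×10^-5 K/W
  R_copper = L/(kA) = 0.00627/(401·0.915) = 1.709×10^-5 K/W
  R_conv,out = 1/(hA) = 1/(9.02·0.915) = 0.1212 K/W
ΣR = 6.395×10^-4 + 2.576 + 1.931×10^-5 + 1.709×10^-5 + 0.1212 = 2.698 K/W
Q = ΔT/ΣR = (508 K − 294.3 K)/2.698 = 79.21 W
From the inner boundary to the carbon steel/copper interface, ΣR_partial = 2.577 K/W.
T_interface = T_in − Q·ΣR_partial = 508 K − (79.21)(2.577) = 303.9 K

T = 303.9 K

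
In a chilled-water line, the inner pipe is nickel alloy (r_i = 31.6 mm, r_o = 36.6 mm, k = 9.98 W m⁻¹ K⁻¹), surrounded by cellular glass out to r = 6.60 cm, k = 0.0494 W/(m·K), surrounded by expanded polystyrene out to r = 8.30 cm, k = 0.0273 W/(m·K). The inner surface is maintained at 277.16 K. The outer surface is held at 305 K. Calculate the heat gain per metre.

Q' = 8.60 W/m

Series thermal resistances, inner to outer:
  R'_nickel alloy = ln(0.0366/0.0316)/(2πk) = 0.1469/(2π·9.98) = 0.002343 m·K/W
  R'_cellular glass = ln(0.0660/0.0366)/(2πk) = 0.5896/(2π·0.0494) = 1.900 m·K/W
  R'_expanded polystyrene = ln(0.0830/0.0660)/(2πk) = 0.2292/(2π·0.0273) = 1.336 m·K/W
ΣR = 0.002343 + 1.900 + 1.336 = 3.238 m·K/W
Q' = ΔT/ΣR = (277.16 K − 305 K)/3.238 = -8.60 W/m
(Negative Q' ⇒ heat flows inward; heat gain = 8.60 W/m.)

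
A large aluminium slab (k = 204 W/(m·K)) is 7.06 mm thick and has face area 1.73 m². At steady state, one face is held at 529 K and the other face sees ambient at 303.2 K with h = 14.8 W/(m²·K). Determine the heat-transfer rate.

Treat each layer as a resistance in series:
  R_aluminium = L/(kA) = 0.00706/(204·1.73) = 2.000×10^-5 K/W
  R_conv,out = 1/(hA) = 1/(14.8·1.73) = 0.03906 K/W
ΣR = 2.000×10^-5 + 0.03906 = 0.03908 K/W
Q = ΔT/ΣR = (529 K − 303.2 K)/0.03908 = 5780 W

Q = 5.78 kW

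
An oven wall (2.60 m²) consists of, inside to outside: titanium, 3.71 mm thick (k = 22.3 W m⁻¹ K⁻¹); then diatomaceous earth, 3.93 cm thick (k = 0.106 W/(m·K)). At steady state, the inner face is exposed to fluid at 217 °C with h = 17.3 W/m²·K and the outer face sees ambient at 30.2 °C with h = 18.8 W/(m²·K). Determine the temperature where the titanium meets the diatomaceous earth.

Treat each layer as a resistance in series:
  R_conv,in = 1/(hA) = 1/(17.3·2.60) = 0.02223 K/W
  R_titanium = L/(kA) = 0.00371/(22.3·2.60) = 6.399×10^-5 K/W
  R_diatomaceous earth = L/(kA) = 0.0393/(0.106·2.60) = 0.1426 K/W
  R_conv,out = 1/(hA) = 1/(18.8·2.60) = 0.02046 K/W
ΣR = 0.02223 + 6.399×10^-5 + 0.1426 + 0.02046 = 0.1854 K/W
Q = ΔT/ΣR = (217 °C − 30.2 °C)/0.1854 = 1008 W
From the inner boundary to the titanium/diatomaceous earth interface, ΣR_partial = 0.02229 K/W.
T_interface = T_in − Q·ΣR_partial = 217 °C − (1008)(0.02229) = 195 °C

T = 195 °C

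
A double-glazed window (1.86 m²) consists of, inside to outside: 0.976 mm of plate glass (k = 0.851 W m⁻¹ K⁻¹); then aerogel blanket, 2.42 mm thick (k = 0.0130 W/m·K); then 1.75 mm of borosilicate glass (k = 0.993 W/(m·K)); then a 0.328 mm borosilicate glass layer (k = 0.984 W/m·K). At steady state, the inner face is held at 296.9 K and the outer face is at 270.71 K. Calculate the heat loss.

Q = 257 W

Series thermal resistances, inner to outer:
  R_plate glass = L/(kA) = 9.76×10^-4/(0.851·1.86) = 6.166×10^-4 K/W
  R_aerogel blanket = L/(kA) = 0.00242/(0.0130·1.86) = 0.1001 K/W
  R_borosilicate glass = L/(kA) = 0.00175/(0.993·1.86) = 9.475×10^-4 K/W
  R_borosilicate glass = L/(kA) = 3.28×10^-4/(0.984·1.86) = 1.792×10^-4 K/W
ΣR = 6.166×10^-4 + 0.1001 + 9.475×10^-4 + 1.792×10^-4 = 0.1018 K/W
Q = ΔT/ΣR = (296.9 K − 270.71 K)/0.1018 = 257 W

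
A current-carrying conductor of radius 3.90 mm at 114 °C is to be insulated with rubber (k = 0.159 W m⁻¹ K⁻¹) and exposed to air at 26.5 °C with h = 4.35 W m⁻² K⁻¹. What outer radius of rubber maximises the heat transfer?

For a cylinder, r_cr = k_ins/h = 0.159/4.35 = 0.0366 m = 3.66 cm

r_cr = 3.66 cm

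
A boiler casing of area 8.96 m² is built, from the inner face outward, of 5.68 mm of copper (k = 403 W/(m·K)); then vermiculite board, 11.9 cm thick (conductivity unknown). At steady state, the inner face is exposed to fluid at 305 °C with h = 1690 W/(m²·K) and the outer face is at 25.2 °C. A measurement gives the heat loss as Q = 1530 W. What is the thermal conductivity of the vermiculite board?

ΣR = ΔT/Q = |305 − 25.2|/1530 = 0.1829 K/W
Known resistances:
  R_conv,in = 1/(hA) = 1/(1690·8.96) = 6.604×10^-5 K/W
  R_copper = L/(kA) = 0.00568/(403·8.96) = 1.573×10^-6 K/W
R_vermiculite board = ΣR − ΣR_known = 0.1829 − 6.761×10^-5 = 0.1828 K/W
L/(kA) = 0.1828 ⇒ k = 0.119/(0.1828·8.96) = 0.0727 W/m·K

k = 0.0727 W/m·K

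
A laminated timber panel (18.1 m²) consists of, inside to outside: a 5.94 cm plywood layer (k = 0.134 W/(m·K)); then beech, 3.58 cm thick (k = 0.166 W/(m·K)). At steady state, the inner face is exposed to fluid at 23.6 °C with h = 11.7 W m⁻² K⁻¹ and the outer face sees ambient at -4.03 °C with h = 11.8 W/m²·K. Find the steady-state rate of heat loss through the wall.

Q = 603 W

Treat each layer as a resistance in series:
  R_conv,in = 1/(hA) = 1/(11.7·18.1) = 0.004722 K/W
  R_plywood = L/(kA) = 0.0594/(0.134·18.1) = 0.02449 K/W
  R_beech = L/(kA) = 0.0358/(0.166·18.1) = 0.01192 K/W
  R_conv,out = 1/(hA) = 1/(11.8·18.1) = 0.004682 K/W
ΣR = 0.004722 + 0.02449 + 0.01192 + 0.004682 = 0.04581 K/W
Q = ΔT/ΣR = (23.6 °C − -4.03 °C)/0.04581 = 603 W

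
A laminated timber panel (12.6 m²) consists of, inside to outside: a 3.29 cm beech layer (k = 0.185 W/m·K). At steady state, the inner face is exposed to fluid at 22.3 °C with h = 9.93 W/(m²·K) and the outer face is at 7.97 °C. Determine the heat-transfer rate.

Q = 648 W

Series thermal resistances, inner to outer:
  R_conv,in = 1/(hA) = 1/(9.93·12.6) = 0.007992 K/W
  R_beech = L/(kA) = 0.0329/(0.185·12.6) = 0.01411 K/W
ΣR = 0.007992 + 0.01411 = 0.02210 K/W
Q = ΔT/ΣR = (22.3 °C − 7.97 °C)/0.02210 = 648 W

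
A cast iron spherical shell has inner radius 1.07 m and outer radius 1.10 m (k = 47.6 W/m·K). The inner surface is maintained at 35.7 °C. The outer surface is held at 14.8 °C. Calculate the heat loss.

Q = 4πk·ΔT/(1/r₁ − 1/r₂) = 4π × 47.6 × 20.9 / (1/1.07 − 1/1.10) = 4.90×10^5 W

Q = 490 kW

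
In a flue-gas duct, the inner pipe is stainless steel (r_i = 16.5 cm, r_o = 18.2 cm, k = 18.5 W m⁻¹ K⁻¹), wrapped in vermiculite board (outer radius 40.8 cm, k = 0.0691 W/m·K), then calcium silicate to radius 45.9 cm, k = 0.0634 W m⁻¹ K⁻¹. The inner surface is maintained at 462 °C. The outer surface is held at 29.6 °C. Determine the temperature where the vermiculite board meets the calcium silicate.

Treat each layer as a resistance in series:
  R'_stainless steel = ln(0.182/0.165)/(2πk) = 0.09806/(2π·18.5) = 8.436×10^-4 m·K/W
  R'_vermiculite board = ln(0.408/0.182)/(2πk) = 0.8073/(2π·0.0691) = 1.859 m·K/W
  R'_calcium silicate = ln(0.459/0.408)/(2πk) = 0.1178/(2π·0.0634) = 0.2957 m·K/W
ΣR = 8.436×10^-4 + 1.859 + 0.2957 = 2.156 m·K/W
Q' = ΔT/ΣR = (462 °C − 29.6 °C)/2.156 = 200.6 W/m
From the inner boundary to the vermiculite board/calcium silicate interface, ΣR_partial = 1.860 m·K/W.
T_interface = T_in − Q'·ΣR_partial = 462 °C − (200.6)(1.860) = 88.9 °C

T = 88.9 °C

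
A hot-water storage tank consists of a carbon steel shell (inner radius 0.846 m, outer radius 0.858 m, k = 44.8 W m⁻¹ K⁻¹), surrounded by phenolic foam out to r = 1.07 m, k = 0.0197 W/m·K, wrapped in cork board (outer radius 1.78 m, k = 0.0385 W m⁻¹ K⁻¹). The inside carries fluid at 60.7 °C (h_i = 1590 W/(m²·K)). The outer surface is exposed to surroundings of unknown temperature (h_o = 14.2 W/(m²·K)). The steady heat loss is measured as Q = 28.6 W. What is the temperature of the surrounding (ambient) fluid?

T_out = 11.9 °C

Sum the resistances:
  R_conv,in = 1/(4πr²h) = 1/(4π·0.846²·1590) = 6.993×10^-5 K/W
  R_carbon steel = (1/0.846 − 1/0.858)/(4πk) = 0.01653/(4π·44.8) = 2.937×10^-5 K/W
  R_phenolic foam = (1/0.858 − 1/1.07)/(4πk) = 0.2309/(4π·0.0197) = 0.9328 K/W
  R_cork board = (1/1.07 − 1/1.78)/(4πk) = 0.3728/(4π·0.0385) = 0.7705 K/W
  R_conv,out = 1/(4πr²h) = 1/(4π·1.78²·14.2) = 0.001769 K/W
ΣR = 1.705 K/W
ΔT = Q·ΣR = 28.6 × 1.705 = 48.76 K
Heat flows outward, so T_out = T_in − ΔT = 60.7 − 48.76 = 11.9 °C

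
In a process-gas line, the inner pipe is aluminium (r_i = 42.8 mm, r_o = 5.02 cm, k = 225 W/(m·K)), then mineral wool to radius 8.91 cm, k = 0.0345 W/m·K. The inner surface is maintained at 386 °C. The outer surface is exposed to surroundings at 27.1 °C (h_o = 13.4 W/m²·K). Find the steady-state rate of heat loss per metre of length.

Q' = 129 W/m

Series thermal resistances, inner to outer:
  R'_aluminium = ln(0.0502/0.0428)/(2πk) = 0.1595/(2π·225) = 1.128×10^-4 m·K/W
  R'_mineral wool = ln(0.0891/0.0502)/(2πk) = 0.5737/(2π·0.0345) = 2.647 m·K/W
  R'_conv,out = 1/(2πr h) = 1/(2π·0.0891·13.4) = 0.1333 m·K/W
ΣR = 1.128×10^-4 + 2.647 + 0.1333 = 2.780 m·K/W
Q' = ΔT/ΣR = (386 °C − 27.1 °C)/2.780 = 129 W/m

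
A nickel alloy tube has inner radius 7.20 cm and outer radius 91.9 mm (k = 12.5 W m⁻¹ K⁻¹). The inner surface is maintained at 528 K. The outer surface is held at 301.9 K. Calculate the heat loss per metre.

Q' = 72.8 kW/m

Q' = 2πk·ΔT/ln(r₂/r₁) = 2π × 12.5 × 226.1 / ln(0.0919/0.0720) = 72800 W/m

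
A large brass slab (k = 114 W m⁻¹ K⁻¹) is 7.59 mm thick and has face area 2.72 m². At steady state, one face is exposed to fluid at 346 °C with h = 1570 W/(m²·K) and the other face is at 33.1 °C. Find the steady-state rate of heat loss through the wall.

Q = 1.21×10^6 W

Treat each layer as a resistance in series:
  R_conv,in = 1/(hA) = 1/(1570·2.72) = 2.342×10^-4 K/W
  R_brass = L/(kA) = 0.00759/(114·2.72) = 2.448×10^-5 K/W
ΣR = 2.342×10^-4 + 2.448×10^-5 = 2.587×10^-4 K/W
Q = ΔT/ΣR = (346 °C − 33.1 °C)/2.587×10^-4 = 1.21×10^6 W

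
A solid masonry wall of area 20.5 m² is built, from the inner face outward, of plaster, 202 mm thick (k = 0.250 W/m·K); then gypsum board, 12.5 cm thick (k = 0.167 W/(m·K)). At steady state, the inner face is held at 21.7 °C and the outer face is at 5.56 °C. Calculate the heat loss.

Series thermal resistances, inner to outer:
  R_plaster = L/(kA) = 0.202/(0.250·20.5) = 0.03941 K/W
  R_gypsum board = L/(kA) = 0.125/(0.167·20.5) = 0.03651 K/W
ΣR = 0.03941 + 0.03651 = 0.07592 K/W
Q = ΔT/ΣR = (21.7 °C − 5.56 °C)/0.07592 = 213 W

Q = 213 W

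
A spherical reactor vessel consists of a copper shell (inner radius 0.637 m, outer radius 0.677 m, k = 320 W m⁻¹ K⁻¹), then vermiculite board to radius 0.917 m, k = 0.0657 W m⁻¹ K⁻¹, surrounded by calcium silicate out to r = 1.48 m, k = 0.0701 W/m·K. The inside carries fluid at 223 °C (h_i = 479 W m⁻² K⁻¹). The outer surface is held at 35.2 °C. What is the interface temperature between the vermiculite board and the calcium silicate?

T = 129 °C

Resistance network (inner→outer):
  R_conv,in = 1/(4πr²h) = 1/(4π·0.637²·479) = 4.094×10^-4 K/W
  R_copper = (1/0.637 − 1/0.677)/(4πk) = 0.09275/(4π·320) = 2.307×10^-5 K/W
  R_vermiculite board = (1/0.677 − 1/0.917)/(4πk) = 0.3866/(4π·0.0657) = 0.4683 K/W
  R_calcium silicate = (1/0.917 − 1/1.48)/(4πk) = 0.4148/(4π·0.0701) = 0.4709 K/W
ΣR = 4.094×10^-4 + 2.307×10^-5 + 0.4683 + 0.4709 = 0.9396 K/W
Q = ΔT/ΣR = (223 °C − 35.2 °C)/0.9396 = 199.9 W
From the inner boundary to the vermiculite board/calcium silicate interface, ΣR_partial = 0.4687 K/W.
T_interface = T_in − Q·ΣR_partial = 223 °C − (199.9)(0.4687) = 129 °C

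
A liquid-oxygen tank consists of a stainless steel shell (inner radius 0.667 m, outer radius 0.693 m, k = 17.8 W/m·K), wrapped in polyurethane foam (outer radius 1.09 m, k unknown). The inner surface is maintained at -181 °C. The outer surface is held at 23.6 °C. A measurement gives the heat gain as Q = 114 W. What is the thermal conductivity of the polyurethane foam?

ΣR = ΔT/Q = |-181 − 23.6|/114 = 1.795 K/W
Known resistances:
  R_stainless steel = (1/0.667 − 1/0.693)/(4πk) = 0.05625/(4π·17.8) = 2.515×10^-4 K/W
R_polyurethane foam = ΣR − ΣR_known = 1.795 − 2.515×10^-4 = 1.795 K/W
(1/r₁−1/r₂)/(4πk) = 1.795 ⇒ k = 0.5256/(4π·1.795) = 0.0233 W/m·K

k = 0.0233 W/m·K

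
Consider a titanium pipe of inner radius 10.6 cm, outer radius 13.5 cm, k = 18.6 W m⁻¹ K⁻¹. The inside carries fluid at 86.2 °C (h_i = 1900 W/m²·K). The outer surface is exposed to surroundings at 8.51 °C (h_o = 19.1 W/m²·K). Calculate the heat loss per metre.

Q' = 1200 W/m

Resistance network (inner→outer):
  R'_conv,in = 1/(2πr h) = 1/(2π·0.106·1900) = 7.902×10^-4 m·K/W
  R'_titanium = ln(0.135/0.106)/(2πk) = 0.2418/(2π·18.6) = 0.002069 m·K/W
  R'_conv,out = 1/(2πr h) = 1/(2π·0.135·19.1) = 0.06172 m·K/W
ΣR = 7.902×10^-4 + 0.002069 + 0.06172 = 0.06458 m·K/W
Q' = ΔT/ΣR = (86.2 °C − 8.51 °C)/0.06458 = 1200 W/m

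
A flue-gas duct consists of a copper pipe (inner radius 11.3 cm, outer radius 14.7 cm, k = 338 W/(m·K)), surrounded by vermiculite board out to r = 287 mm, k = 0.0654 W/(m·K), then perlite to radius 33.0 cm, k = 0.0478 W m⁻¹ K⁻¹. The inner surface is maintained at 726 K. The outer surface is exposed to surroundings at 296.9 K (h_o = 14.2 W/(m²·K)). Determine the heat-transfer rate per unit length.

Series thermal resistances, inner to outer:
  R'_copper = ln(0.147/0.113)/(2πk) = 0.2630/(2π·338) = 1.239×10^-4 m·K/W
  R'_vermiculite board = ln(0.287/0.147)/(2πk) = 0.6690/(2π·0.0654) = 1.628 m·K/W
  R'_perlite = ln(0.330/0.287)/(2πk) = 0.1396/(2π·0.0478) = 0.4648 m·K/W
  R'_conv,out = 1/(2πr h) = 1/(2π·0.330·14.2) = 0.03396 m·K/W
ΣR = 1.239×10^-4 + 1.628 + 0.4648 + 0.03396 = 2.127 m·K/W
Q' = ΔT/ΣR = (726 K − 296.9 K)/2.127 = 202 W/m

Q' = 202 W/m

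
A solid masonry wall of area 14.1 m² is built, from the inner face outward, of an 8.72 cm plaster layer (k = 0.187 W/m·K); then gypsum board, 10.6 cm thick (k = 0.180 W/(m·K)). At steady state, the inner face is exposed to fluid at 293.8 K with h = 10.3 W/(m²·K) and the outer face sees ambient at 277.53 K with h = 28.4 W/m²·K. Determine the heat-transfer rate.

Series thermal resistances, inner to outer:
  R_conv,in = 1/(hA) = 1/(10.3·14.1) = 0.006886 K/W
  R_plaster = L/(kA) = 0.0872/(0.187·14.1) = 0.03307 K/W
  R_gypsum board = L/(kA) = 0.106/(0.180·14.1) = 0.04177 K/W
  R_conv,out = 1/(hA) = 1/(28.4·14.1) = 0.002497 K/W
ΣR = 0.006886 + 0.03307 + 0.04177 + 0.002497 = 0.08422 K/W
Q = ΔT/ΣR = (293.8 K − 277.53 K)/0.08422 = 193 W

Q = 193 W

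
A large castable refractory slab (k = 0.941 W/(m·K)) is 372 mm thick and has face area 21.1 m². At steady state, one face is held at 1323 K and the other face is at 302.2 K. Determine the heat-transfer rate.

Q = 54.5 kW

Q = kA·ΔT/L = 0.941 × 21.1 × |1323 K − 302.2 K| / 0.372 = 54500 W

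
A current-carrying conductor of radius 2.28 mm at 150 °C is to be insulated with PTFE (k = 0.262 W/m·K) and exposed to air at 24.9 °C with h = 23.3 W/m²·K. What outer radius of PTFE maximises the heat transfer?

For a cylinder, r_cr = k_ins/h = 0.262/23.3 = 0.0112 m = 1.12 cm

r_cr = 1.12 cm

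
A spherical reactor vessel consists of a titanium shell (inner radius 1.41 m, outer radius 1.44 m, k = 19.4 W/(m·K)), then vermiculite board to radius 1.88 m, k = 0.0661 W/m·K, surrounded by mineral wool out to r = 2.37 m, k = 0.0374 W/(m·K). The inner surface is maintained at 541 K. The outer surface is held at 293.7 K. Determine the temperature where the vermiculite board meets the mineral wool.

Resistance network (inner→outer):
  R_titanium = (1/1.41 − 1/1.44)/(4πk) = 0.01478/(4π·19.4) = 6.061×10^-5 K/W
  R_vermiculite board = (1/1.44 − 1/1.88)/(4πk) = 0.1625/(4π·0.0661) = 0.1957 K/W
  R_mineral wool = (1/1.88 − 1/2.37)/(4πk) = 0.1100/(4π·0.0374) = 0.2340 K/W
ΣR = 6.061×10^-5 + 0.1957 + 0.2340 = 0.4298 K/W
Q = ΔT/ΣR = (541 K − 293.7 K)/0.4298 = 575.4 W
From the inner boundary to the vermiculite board/mineral wool interface, ΣR_partial = 0.1958 K/W.
T_interface = T_in − Q·ΣR_partial = 541 K − (575.4)(0.1958) = 428 K

T = 428 K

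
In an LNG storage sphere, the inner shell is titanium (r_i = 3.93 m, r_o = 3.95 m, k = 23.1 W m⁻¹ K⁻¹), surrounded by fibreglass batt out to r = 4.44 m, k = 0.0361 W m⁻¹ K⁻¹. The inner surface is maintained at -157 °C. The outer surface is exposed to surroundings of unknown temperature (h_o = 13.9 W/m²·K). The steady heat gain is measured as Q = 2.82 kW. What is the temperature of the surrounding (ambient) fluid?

Series resistances:
  R_titanium = (1/3.93 − 1/3.95)/(4πk) = 0.001288/(4π·23.1) = 4.438×10^-6 K/W
  R_fibreglass batt = (1/3.95 − 1/4.44)/(4πk) = 0.02794/(4π·0.0361) = 0.06159 K/W
  R_conv,out = 1/(4πr²h) = 1/(4π·4.44²·13.9) = 2.904×10^-4 K/W
ΣR = 0.06188 K/W
ΔT = Q·ΣR = 2820 × 0.06188 = 174.5 K
Heat flows inward, so T_out = T_in + ΔT = -157 + 174.5 = 17.5 °C

T_out = 17.5 °C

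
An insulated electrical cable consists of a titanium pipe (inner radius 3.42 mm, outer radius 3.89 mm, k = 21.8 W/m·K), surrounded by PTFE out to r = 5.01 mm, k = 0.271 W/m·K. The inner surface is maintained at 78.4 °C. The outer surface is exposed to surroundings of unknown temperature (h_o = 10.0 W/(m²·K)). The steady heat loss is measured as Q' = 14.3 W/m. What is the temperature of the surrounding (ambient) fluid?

T_out = 30.8 °C

Sum the resistances:
  R'_titanium = ln(0.00389/0.00342)/(2πk) = 0.1288/(2π·21.8) = 9.401×10^-4 m·K/W
  R'_PTFE = ln(0.00501/0.00389)/(2πk) = 0.2530/(2π·0.271) = 0.1486 m·K/W
  R'_conv,out = 1/(2πr h) = 1/(2π·0.00501·10.0) = 3.177 m·K/W
ΣR = 3.326 m·K/W
ΔT = Q'·ΣR = 14.3 × 3.326 = 47.56 K
Heat flows outward, so T_out = T_in − ΔT = 78.4 − 47.56 = 30.8 °C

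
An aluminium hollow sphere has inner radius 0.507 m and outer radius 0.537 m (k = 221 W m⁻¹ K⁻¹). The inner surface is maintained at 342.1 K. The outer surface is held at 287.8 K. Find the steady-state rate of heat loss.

Q = 1.37×10^6 W

Q = 4πk·ΔT/(1/r₁ − 1/r₂) = 4π × 221 × 54.3 / (1/0.507 − 1/0.537) = 1.37×10^6 W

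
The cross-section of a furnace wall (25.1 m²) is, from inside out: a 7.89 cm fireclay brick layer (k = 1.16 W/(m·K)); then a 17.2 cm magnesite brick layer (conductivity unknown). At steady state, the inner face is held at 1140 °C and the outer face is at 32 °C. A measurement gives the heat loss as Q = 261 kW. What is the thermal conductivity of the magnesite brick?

k = 4.46 W/m·K

ΣR = ΔT/Q = |1140 − 32|/2.61×10^5 = 0.004245 K/W
Known resistances:
  R_fireclay brick = L/(kA) = 0.0789/(1.16·25.1) = 0.002710 K/W
R_magnesite brick = ΣR − ΣR_known = 0.004245 − 0.002710 = 0.001535 K/W
L/(kA) = 0.001535 ⇒ k = 0.172/(0.001535·25.1) = 4.46 W/m·K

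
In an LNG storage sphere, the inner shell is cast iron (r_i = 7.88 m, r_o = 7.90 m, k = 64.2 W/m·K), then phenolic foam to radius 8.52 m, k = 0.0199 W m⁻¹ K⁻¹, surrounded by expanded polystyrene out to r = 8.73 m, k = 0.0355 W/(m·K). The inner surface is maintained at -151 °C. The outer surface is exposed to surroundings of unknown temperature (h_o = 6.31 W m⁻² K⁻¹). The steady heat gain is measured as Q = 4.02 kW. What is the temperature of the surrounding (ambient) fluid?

Sum the resistances:
  R_cast iron = (1/7.88 − 1/7.90)/(4πk) = 3.213×10^-4/(4π·64.2) = 3.982×10^-7 K/W
  R_phenolic foam = (1/7.90 − 1/8.52)/(4πk) = 0.009211/(4π·0.0199) = 0.03684 K/W
  R_expanded polystyrene = (1/8.52 − 1/8.73)/(4πk) = 0.002823/(4π·0.0355) = 0.006329 K/W
  R_conv,out = 1/(4πr²h) = 1/(4π·8.73²·6.31) = 1.655×10^-4 K/W
ΣR = 0.04333 K/W
ΔT = Q·ΣR = 4020 × 0.04333 = 174.2 K
Heat flows inward, so T_out = T_in + ΔT = -151 + 174.2 = 23.2 °C

T_out = 23.2 °C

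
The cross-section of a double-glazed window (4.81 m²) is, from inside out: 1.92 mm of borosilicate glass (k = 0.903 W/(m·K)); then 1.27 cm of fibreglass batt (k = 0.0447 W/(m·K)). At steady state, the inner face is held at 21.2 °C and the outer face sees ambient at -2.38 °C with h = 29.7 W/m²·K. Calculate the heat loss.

Q = 355 W

Treat each layer as a resistance in series:
  R_borosilicate glass = L/(kA) = 0.00192/(0.903·4.81) = 4.420×10^-4 K/W
  R_fibreglass batt = L/(kA) = 0.0127/(0.0447·4.81) = 0.05907 K/W
  R_conv,out = 1/(hA) = 1/(29.7·4.81) = 0.007000 K/W
ΣR = 4.420×10^-4 + 0.05907 + 0.007000 = 0.06651 K/W
Q = ΔT/ΣR = (21.2 °C − -2.38 °C)/0.06651 = 355 W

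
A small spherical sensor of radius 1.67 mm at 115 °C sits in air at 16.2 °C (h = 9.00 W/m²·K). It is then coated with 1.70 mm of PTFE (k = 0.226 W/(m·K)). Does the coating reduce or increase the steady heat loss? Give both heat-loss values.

increases: 0.0312 → 0.112 W

Critical radius for a sphere: r_cr = 2k/h = 0.0502 m = 5.02 cm.
Outer radius after coating: r₂ = 0.00167 + 0.00170 = 0.00337 m.
Since r₁ < r_cr and r₂ ≤ r_cr, the coating moves toward the maximum at r_cr — heat loss rises.
Bare: R = 1/(4πr₁²h) = 3170 K/W; Q = 98.8/3170 = 0.0312 W.
Coated: R = R_cond + R_conv = 884.9 K/W; Q = 98.8/884.9 = 0.112 W.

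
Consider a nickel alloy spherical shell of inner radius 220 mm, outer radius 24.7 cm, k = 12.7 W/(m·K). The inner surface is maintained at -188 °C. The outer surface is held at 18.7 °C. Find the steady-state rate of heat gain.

Q = 4πk·ΔT/(1/r₁ − 1/r₂) = 4π × 12.7 × 206.7 / (1/0.220 − 1/0.247) = 66400 W

Q = 66400 W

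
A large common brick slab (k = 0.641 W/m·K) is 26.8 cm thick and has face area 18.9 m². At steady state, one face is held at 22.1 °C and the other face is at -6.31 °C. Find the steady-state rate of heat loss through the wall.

Q = 1280 W

Q = kA·ΔT/L = 0.641 × 18.9 × |22.1 °C − -6.31 °C| / 0.268 = 1280 W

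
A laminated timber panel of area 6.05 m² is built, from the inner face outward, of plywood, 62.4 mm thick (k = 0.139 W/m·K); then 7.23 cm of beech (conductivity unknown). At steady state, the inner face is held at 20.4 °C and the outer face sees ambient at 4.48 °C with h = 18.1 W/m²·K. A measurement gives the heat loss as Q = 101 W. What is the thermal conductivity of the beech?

ΣR = ΔT/Q = |20.4 − 4.48|/101 = 0.1576 K/W
Known resistances:
  R_plywood = L/(kA) = 0.0624/(0.139·6.05) = 0.07420 K/W
  R_conv,out = 1/(hA) = 1/(18.1·6.05) = 0.009132 K/W
R_beech = ΣR − ΣR_known = 0.1576 − 0.08333 = 0.07427 K/W
L/(kA) = 0.07427 ⇒ k = 0.0723/(0.07427·6.05) = 0.161 W/m·K

k = 0.161 W/m·K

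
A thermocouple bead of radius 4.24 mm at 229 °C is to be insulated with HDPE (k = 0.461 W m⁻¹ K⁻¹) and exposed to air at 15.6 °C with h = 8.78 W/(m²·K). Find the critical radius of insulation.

For a sphere, r_cr = 2k_ins/h = 2·0.461/8.78 = 0.105 m = 10.5 cm

r_cr = 10.5 cm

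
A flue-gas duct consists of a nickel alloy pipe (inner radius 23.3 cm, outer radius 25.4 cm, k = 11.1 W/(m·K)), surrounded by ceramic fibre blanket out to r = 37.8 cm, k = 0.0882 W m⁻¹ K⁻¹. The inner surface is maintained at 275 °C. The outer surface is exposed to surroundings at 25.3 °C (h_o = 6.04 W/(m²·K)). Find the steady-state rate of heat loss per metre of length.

Treat each layer as a resistance in series:
  R'_nickel alloy = ln(0.254/0.233)/(2πk) = 0.08630/(2π·11.1) = 0.001237 m·K/W
  R'_ceramic fibre blanket = ln(0.378/0.254)/(2πk) = 0.3976/(2π·0.0882) = 0.7174 m·K/W
  R'_conv,out = 1/(2πr h) = 1/(2π·0.378·6.04) = 0.06971 m·K/W
ΣR = 0.001237 + 0.7174 + 0.06971 = 0.7883 m·K/W
Q' = ΔT/ΣR = (275 °C − 25.3 °C)/0.7883 = 317 W/m

Q' = 317 W/m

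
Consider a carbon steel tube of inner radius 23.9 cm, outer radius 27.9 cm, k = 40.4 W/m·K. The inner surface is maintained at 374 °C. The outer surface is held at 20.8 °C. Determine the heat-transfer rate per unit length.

Q' = 579 kW/m

Q' = 2πk·ΔT/ln(r₂/r₁) = 2π × 40.4 × 353.2 / ln(0.279/0.239) = 5.79×10^5 W/m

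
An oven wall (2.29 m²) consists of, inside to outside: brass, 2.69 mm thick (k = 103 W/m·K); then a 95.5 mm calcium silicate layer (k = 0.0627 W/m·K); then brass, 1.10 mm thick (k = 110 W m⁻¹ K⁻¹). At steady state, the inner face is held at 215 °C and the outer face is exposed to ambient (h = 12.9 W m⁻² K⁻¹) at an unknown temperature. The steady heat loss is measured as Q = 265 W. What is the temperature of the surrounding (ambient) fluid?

T_out = 29.8 °C

Sum the resistances:
  R_brass = L/(kA) = 0.00269/(103·2.29) = 1.140×10^-5 K/W
  R_calcium silicate = L/(kA) = 0.0955/(0.0627·2.29) = 0.6651 K/W
  R_brass = L/(kA) = 0.00110/(110·2.29) = 4.367×10^-6 K/W
  R_conv,out = 1/(hA) = 1/(12.9·2.29) = 0.03385 K/W
ΣR = 0.6990 K/W
ΔT = Q·ΣR = 265 × 0.6990 = 185.2 K
Heat flows outward, so T_out = T_in − ΔT = 215 − 185.2 = 29.8 °C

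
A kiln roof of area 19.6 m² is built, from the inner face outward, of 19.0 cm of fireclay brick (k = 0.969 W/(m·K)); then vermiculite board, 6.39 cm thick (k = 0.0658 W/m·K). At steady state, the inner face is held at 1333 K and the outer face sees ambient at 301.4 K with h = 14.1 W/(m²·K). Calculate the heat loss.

Treat each layer as a resistance in series:
  R_fireclay brick = L/(kA) = 0.190/(0.969·19.6) = 0.01000 K/W
  R_vermiculite board = L/(kA) = 0.0639/(0.0658·19.6) = 0.04955 K/W
  R_conv,out = 1/(hA) = 1/(14.1·19.6) = 0.003618 K/W
ΣR = 0.01000 + 0.04955 + 0.003618 = 0.06317 K/W
Q = ΔT/ΣR = (1333 K − 301.4 K)/0.06317 = 16300 W

Q = 16.3 kW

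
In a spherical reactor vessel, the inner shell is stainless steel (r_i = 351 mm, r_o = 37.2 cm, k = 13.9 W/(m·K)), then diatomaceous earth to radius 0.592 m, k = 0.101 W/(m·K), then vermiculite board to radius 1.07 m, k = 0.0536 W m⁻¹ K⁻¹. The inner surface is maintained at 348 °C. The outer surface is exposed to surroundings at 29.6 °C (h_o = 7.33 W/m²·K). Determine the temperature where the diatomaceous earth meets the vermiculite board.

T = 217 °C

Treat each layer as a resistance in series:
  R_stainless steel = (1/0.351 − 1/0.372)/(4πk) = 0.1608/(4π·13.9) = 9.208×10^-4 K/W
  R_diatomaceous earth = (1/0.372 − 1/0.592)/(4πk) = 0.9990/(4π·0.101) = 0.7871 K/W
  R_vermiculite board = (1/0.592 − 1/1.07)/(4πk) = 0.7546/(4π·0.0536) = 1.120 K/W
  R_conv,out = 1/(4πr²h) = 1/(4π·1.07²·7.33) = 0.009482 K/W
ΣR = 9.208×10^-4 + 0.7871 + 1.120 + 0.009482 = 1.918 K/W
Q = ΔT/ΣR = (348 °C − 29.6 °C)/1.918 = 166.0 W
From the inner boundary to the diatomaceous earth/vermiculite board interface, ΣR_partial = 0.7880 K/W.
T_interface = T_in − Q·ΣR_partial = 348 °C − (166.0)(0.7880) = 217 °C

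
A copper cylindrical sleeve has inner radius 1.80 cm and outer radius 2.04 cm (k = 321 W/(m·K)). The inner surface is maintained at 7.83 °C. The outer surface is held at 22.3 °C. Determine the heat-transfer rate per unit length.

Q' = 2πk·ΔT/ln(r₂/r₁) = 2π × 321 × 14.47 / ln(0.0204/0.0180) = 2.33×10^5 W/m

Q' = 233 kW/m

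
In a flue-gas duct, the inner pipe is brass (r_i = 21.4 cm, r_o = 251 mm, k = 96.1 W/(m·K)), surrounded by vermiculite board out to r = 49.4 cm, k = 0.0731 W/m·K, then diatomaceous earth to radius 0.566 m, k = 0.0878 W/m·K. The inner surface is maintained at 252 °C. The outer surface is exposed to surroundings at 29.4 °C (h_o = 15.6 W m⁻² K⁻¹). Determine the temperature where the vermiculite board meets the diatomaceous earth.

T = 63.3 °C

Resistance network (inner→outer):
  R'_brass = ln(0.251/0.214)/(2πk) = 0.1595/(2π·96.1) = 2.641×10^-4 m·K/W
  R'_vermiculite board = ln(0.494/0.251)/(2πk) = 0.6771/(2π·0.0731) = 1.474 m·K/W
  R'_diatomaceous earth = ln(0.566/0.494)/(2πk) = 0.1361/(2π·0.0878) = 0.2466 m·K/W
  R'_conv,out = 1/(2πr h) = 1/(2π·0.566·15.6) = 0.01803 m·K/W
ΣR = 2.641×10^-4 + 1.474 + 0.2466 + 0.01803 = 1.739 m·K/W
Q' = ΔT/ΣR = (252 °C − 29.4 °C)/1.739 = 128.0 W/m
From the inner boundary to the vermiculite board/diatomaceous earth interface, ΣR_partial = 1.474 m·K/W.
T_interface = T_in − Q'·ΣR_partial = 252 °C − (128.0)(1.474) = 63.3 °C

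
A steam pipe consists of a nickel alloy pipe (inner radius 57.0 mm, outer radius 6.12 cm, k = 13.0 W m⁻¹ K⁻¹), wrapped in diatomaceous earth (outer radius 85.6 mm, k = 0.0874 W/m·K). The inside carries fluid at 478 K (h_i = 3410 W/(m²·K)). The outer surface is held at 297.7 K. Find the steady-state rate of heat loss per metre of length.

Resistance network (inner→outer):
  R'_conv,in = 1/(2πr h) = 1/(2π·0.0570·3410) = 8.188×10^-4 m·K/W
  R'_nickel alloy = ln(0.0612/0.0570)/(2πk) = 0.07110/(2π·13.0) = 8.704×10^-4 m·K/W
  R'_diatomaceous earth = ln(0.0856/0.0612)/(2πk) = 0.3355/(2π·0.0874) = 0.6110 m·K/W
ΣR = 8.188×10^-4 + 8.704×10^-4 + 0.6110 = 0.6127 m·K/W
Q' = ΔT/ΣR = (478 K − 297.7 K)/0.6127 = 294 W/m

Q' = 294 W/m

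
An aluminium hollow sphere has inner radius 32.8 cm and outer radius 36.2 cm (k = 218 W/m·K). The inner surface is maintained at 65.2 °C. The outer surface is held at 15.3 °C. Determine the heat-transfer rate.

Q = 4πk·ΔT/(1/r₁ − 1/r₂) = 4π × 218 × 49.9 / (1/0.328 − 1/0.362) = 4.77×10^5 W

Q = 4.77×10^5 W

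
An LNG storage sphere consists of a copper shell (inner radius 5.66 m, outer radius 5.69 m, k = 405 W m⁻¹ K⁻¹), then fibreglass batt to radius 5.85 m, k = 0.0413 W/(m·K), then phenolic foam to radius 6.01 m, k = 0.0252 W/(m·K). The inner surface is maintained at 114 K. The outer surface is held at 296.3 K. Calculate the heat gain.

Q = 7.71 kW

Treat each layer as a resistance in series:
  R_copper = (1/5.66 − 1/5.69)/(4πk) = 9.315×10^-4/(4π·405) = 1.830×10^-7 K/W
  R_fibreglass batt = (1/5.69 − 1/5.85)/(4πk) = 0.004807/(4π·0.0413) = 0.009262 K/W
  R_phenolic foam = (1/5.85 − 1/6.01)/(4πk) = 0.004551/(4π·0.0252) = 0.01437 K/W
ΣR = 1.830×10^-7 + 0.009262 + 0.01437 = 0.02363 K/W
Q = ΔT/ΣR = (114 K − 296.3 K)/0.02363 = -7710 W
(Negative Q ⇒ heat flows inward; heat gain = 7710 W.)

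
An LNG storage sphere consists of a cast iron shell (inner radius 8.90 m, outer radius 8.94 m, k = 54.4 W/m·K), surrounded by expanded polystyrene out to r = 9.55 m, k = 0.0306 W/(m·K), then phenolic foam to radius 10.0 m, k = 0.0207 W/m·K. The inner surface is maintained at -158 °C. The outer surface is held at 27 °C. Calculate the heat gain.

Q = 5.04 kW

Treat each layer as a resistance in series:
  R_cast iron = (1/8.90 − 1/8.94)/(4πk) = 5.027×10^-4/(4π·54.4) = 7.354×10^-7 K/W
  R_expanded polystyrene = (1/8.94 − 1/9.55)/(4πk) = 0.007145/(4π·0.0306) = 0.01858 K/W
  R_phenolic foam = (1/9.55 − 1/10.0)/(4πk) = 0.004712/(4π·0.0207) = 0.01811 K/W
ΣR = 7.354×10^-7 + 0.01858 + 0.01811 = 0.03669 K/W
Q = ΔT/ΣR = (-158 °C − 27 °C)/0.03669 = -5040 W
(Negative Q ⇒ heat flows inward; heat gain = 5040 W.)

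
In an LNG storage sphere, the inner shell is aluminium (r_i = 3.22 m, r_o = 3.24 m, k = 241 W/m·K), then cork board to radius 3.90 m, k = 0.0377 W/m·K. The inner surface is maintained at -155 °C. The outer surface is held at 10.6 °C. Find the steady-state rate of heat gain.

Q = 1500 W

Series thermal resistances, inner to outer:
  R_aluminium = (1/3.22 − 1/3.24)/(4πk) = 0.001917/(4π·241) = 6.330×10^-7 K/W
  R_cork board = (1/3.24 − 1/3.90)/(4πk) = 0.05223/(4π·0.0377) = 0.1103 K/W
ΣR = 6.330×10^-7 + 0.1103 = 0.1103 K/W
Q = ΔT/ΣR = (-155 °C − 10.6 °C)/0.1103 = -1500 W
(Negative Q ⇒ heat flows inward; heat gain = 1500 W.)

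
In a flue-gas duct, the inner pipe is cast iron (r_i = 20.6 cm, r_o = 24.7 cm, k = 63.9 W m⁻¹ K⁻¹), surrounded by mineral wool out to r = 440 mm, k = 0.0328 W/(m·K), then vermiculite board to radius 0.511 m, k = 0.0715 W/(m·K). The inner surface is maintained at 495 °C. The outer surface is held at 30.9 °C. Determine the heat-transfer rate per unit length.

Q' = 148 W/m

Resistance network (inner→outer):
  R'_cast iron = ln(0.247/0.206)/(2πk) = 0.1815/(2π·63.9) = 4.521×10^-4 m·K/W
  R'_mineral wool = ln(0.440/0.247)/(2πk) = 0.5774/(2π·0.0328) = 2.802 m·K/W
  R'_vermiculite board = ln(0.511/0.440)/(2πk) = 0.1496/(2π·0.0715) = 0.3330 m·K/W
ΣR = 4.521×10^-4 + 2.802 + 0.3330 = 3.135 m·K/W
Q' = ΔT/ΣR = (495 °C − 30.9 °C)/3.135 = 148 W/m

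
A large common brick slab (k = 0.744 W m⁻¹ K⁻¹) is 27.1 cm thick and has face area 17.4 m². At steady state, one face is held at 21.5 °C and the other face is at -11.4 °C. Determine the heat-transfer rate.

Q = 1570 W

Q = kA·ΔT/L = 0.744 × 17.4 × |21.5 °C − -11.4 °C| / 0.271 = 1570 W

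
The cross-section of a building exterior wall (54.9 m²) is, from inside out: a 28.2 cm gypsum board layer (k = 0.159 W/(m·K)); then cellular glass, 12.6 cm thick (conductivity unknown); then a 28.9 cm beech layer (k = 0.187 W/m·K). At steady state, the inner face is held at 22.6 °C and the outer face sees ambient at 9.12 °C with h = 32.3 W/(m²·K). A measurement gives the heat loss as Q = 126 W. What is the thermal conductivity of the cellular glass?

ΣR = ΔT/Q = |22.6 − 9.12|/126 = 0.1070 K/W
Known resistances:
  R_gypsum board = L/(kA) = 0.282/(0.159·54.9) = 0.03231 K/W
  R_beech = L/(kA) = 0.289/(0.187·54.9) = 0.02815 K/W
  R_conv,out = 1/(hA) = 1/(32.3·54.9) = 5.639×10^-4 K/W
R_cellular glass = ΣR − ΣR_known = 0.1070 − 0.06102 = 0.04598 K/W
L/(kA) = 0.04598 ⇒ k = 0.126/(0.04598·54.9) = 0.0499 W/m·K

k = 0.0499 W/m·K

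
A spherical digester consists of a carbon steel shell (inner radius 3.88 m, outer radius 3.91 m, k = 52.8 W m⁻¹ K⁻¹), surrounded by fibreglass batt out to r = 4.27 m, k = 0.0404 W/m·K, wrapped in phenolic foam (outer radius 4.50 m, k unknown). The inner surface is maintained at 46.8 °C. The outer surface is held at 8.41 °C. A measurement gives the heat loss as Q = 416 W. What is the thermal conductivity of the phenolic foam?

k = 0.0191 W/m·K

ΣR = ΔT/Q = |46.8 − 8.41|/416 = 0.09228 K/W
Known resistances:
  R_carbon steel = (1/3.88 − 1/3.91)/(4πk) = 0.001977/(4π·52.8) = 2.980×10^-6 K/W
  R_fibreglass batt = (1/3.91 − 1/4.27)/(4πk) = 0.02156/(4π·0.0404) = 0.04247 K/W
R_phenolic foam = ΣR − ΣR_known = 0.09228 − 0.04247 = 0.04981 K/W
(1/r₁−1/r₂)/(4πk) = 0.04981 ⇒ k = 0.01197/(4π·0.04981) = 0.0191 W/m·K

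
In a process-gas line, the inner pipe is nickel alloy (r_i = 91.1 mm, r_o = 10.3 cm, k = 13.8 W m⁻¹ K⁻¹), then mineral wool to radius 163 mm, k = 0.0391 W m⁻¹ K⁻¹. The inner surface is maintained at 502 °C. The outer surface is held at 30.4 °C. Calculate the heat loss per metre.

Series thermal resistances, inner to outer:
  R'_nickel alloy = ln(0.103/0.0911)/(2πk) = 0.1228/(2π·13.8) = 0.001416 m·K/W
  R'_mineral wool = ln(0.163/0.103)/(2πk) = 0.4590/(2π·0.0391) = 1.868 m·K/W
ΣR = 0.001416 + 1.868 = 1.869 m·K/W
Q' = ΔT/ΣR = (502 °C − 30.4 °C)/1.869 = 252 W/m

Q' = 252 W/m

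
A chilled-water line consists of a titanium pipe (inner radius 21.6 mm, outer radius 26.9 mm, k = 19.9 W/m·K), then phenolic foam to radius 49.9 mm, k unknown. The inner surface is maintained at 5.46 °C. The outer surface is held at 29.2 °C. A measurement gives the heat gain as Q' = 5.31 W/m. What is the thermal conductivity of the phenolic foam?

k = 0.0220 W/m·K

ΣR = ΔT/Q' = |5.46 − 29.2|/5.31 = 4.471 m·K/W
Known resistances:
  R'_titanium = ln(0.0269/0.0216)/(2πk) = 0.2194/(2π·19.9) = 0.001755 m·K/W
R_phenolic foam = ΣR − ΣR_known = 4.471 − 0.001755 = 4.469 m·K/W
ln(r₂/r₁)/(2πk) = 4.469 ⇒ k = 0.6179/(2π·4.469) = 0.0220 W/m·K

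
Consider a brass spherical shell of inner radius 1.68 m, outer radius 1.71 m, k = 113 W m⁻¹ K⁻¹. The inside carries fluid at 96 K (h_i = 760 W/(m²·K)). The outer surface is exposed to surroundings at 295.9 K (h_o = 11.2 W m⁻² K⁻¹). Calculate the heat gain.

Q = 80800 W

Series thermal resistances, inner to outer:
  R_conv,in = 1/(4πr²h) = 1/(4π·1.68²·760) = 3.710×10^-5 K/W
  R_brass = (1/1.68 − 1/1.71)/(4πk) = 0.01044/(4π·113) = 7.354×10^-6 K/W
  R_conv,out = 1/(4πr²h) = 1/(4π·1.71²·11.2) = 0.002430 K/W
ΣR = 3.710×10^-5 + 7.354×10^-6 + 0.002430 = 0.002474 K/W
Q = ΔT/ΣR = (96 K − 295.9 K)/0.002474 = -80800 W
(Negative Q ⇒ heat flows inward; heat gain = 80800 W.)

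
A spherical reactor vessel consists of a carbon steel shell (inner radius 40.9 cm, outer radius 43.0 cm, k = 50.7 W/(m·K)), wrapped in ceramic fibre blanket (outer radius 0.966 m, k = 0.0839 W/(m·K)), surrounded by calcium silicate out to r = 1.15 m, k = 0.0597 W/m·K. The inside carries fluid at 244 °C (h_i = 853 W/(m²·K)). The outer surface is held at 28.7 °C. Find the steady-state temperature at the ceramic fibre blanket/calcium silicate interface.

Series thermal resistances, inner to outer:
  R_conv,in = 1/(4πr²h) = 1/(4π·0.409²·853) = 5.577×10^-4 K/W
  R_carbon steel = (1/0.409 − 1/0.430)/(4πk) = 0.1194/(4π·50.7) = 1.874×10^-4 K/W
  R_ceramic fibre blanket = (1/0.430 − 1/0.966)/(4πk) = 1.290/(4π·0.0839) = 1.224 K/W
  R_calcium silicate = (1/0.966 − 1/1.15)/(4πk) = 0.1656/(4π·0.0597) = 0.2208 K/W
ΣR = 5.577×10^-4 + 1.874×10^-4 + 1.224 + 0.2208 = 1.446 K/W
Q = ΔT/ΣR = (244 °C − 28.7 °C)/1.446 = 148.9 W
From the inner boundary to the ceramic fibre blanket/calcium silicate interface, ΣR_partial = 1.225 K/W.
T_interface = T_in − Q·ΣR_partial = 244 °C − (148.9)(1.225) = 61.6 °C

T = 61.6 °C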